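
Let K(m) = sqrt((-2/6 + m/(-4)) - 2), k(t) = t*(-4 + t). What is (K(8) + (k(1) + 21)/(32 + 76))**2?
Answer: -155/36 + I*sqrt(39)/9 ≈ -4.3056 + 0.69389*I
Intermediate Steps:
K(m) = sqrt(-7/3 - m/4) (K(m) = sqrt((-2*1/6 + m*(-1/4)) - 2) = sqrt((-1/3 - m/4) - 2) = sqrt(-7/3 - m/4))
(K(8) + (k(1) + 21)/(32 + 76))**2 = (sqrt(-84 - 9*8)/6 + (1*(-4 + 1) + 21)/(32 + 76))**2 = (sqrt(-84 - 72)/6 + (1*(-3) + 21)/108)**2 = (sqrt(-156)/6 + (-3 + 21)*(1/108))**2 = ((2*I*sqrt(39))/6 + 18*(1/108))**2 = (I*sqrt(39)/3 + 1/6)**2 = (1/6 + I*sqrt(39)/3)**2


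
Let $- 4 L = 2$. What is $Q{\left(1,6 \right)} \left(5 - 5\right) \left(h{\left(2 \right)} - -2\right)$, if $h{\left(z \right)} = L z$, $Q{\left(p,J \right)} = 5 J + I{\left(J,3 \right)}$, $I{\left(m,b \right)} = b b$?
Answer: $0$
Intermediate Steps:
$I{\left(m,b \right)} = b^{2}$
$L = - \frac{1}{2}$ ($L = \left(- \frac{1}{4}\right) 2 = - \frac{1}{2} \approx -0.5$)
$Q{\left(p,J \right)} = 9 + 5 J$ ($Q{\left(p,J \right)} = 5 J + 3^{2} = 5 J + 9 = 9 + 5 J$)
$h{\left(z \right)} = - \frac{z}{2}$
$Q{\left(1,6 \right)} \left(5 - 5\right) \left(h{\left(2 \right)} - -2\right) = \left(9 + 5 \cdot 6\right) \left(5 - 5\right) \left(\left(- \frac{1}{2}\right) 2 - -2\right) = \left(9 + 30\right) 0 \left(-1 + \left(-2 + 4\right)\right) = 39 \cdot 0 \left(-1 + 2\right) = 0 \cdot 1 = 0$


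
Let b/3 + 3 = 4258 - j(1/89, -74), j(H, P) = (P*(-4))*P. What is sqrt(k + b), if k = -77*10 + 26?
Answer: 3*sqrt(8637) ≈ 278.81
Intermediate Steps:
j(H, P) = -4*P**2 (j(H, P) = (-4*P)*P = -4*P**2)
k = -744 (k = -770 + 26 = -744)
b = 78477 (b = -9 + 3*(4258 - (-4)*(-74)**2) = -9 + 3*(4258 - (-4)*5476) = -9 + 3*(4258 - 1*(-21904)) = -9 + 3*(4258 + 21904) = -9 + 3*26162 = -9 + 78486 = 78477)
sqrt(k + b) = sqrt(-744 + 78477) = sqrt(77733) = 3*sqrt(8637)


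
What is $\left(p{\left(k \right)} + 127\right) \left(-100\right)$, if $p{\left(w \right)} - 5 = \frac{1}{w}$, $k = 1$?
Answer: $-13300$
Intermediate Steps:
$p{\left(w \right)} = 5 + \frac{1}{w}$
$\left(p{\left(k \right)} + 127\right) \left(-100\right) = \left(\left(5 + 1^{-1}\right) + 127\right) \left(-100\right) = \left(\left(5 + 1\right) + 127\right) \left(-100\right) = \left(6 + 127\right) \left(-100\right) = 133 \left(-100\right) = -13300$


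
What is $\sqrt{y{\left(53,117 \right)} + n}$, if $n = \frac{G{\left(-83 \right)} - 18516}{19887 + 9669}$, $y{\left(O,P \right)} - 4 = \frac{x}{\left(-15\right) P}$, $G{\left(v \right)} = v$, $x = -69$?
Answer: $\frac{\sqrt{349602493305}}{320190} \approx 1.8466$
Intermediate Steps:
$y{\left(O,P \right)} = 4 + \frac{23}{5 P}$ ($y{\left(O,P \right)} = 4 - \frac{69}{\left(-15\right) P} = 4 - 69 \left(- \frac{1}{15 P}\right) = 4 + \frac{23}{5 P}$)
$n = - \frac{18599}{29556}$ ($n = \frac{-83 - 18516}{19887 + 9669} = - \frac{18599}{29556} \approx -0.62928$)
$\sqrt{y{\left(53,117 \right)} + n} = \sqrt{\left(4 + \frac{23}{5 \cdot 117}\right) - \frac{18599}{29556}} = \sqrt{\left(4 + \frac{23}{5} \cdot \frac{1}{117}\right) - \frac{18599}{29556}} = \sqrt{\left(4 + \frac{23}{585}\right) - \frac{18599}{29556}} = \sqrt{\frac{2363}{585} - \frac{18599}{29556}} = \sqrt{\frac{2183719}{640380}} = \frac{\sqrt{349602493305}}{320190}$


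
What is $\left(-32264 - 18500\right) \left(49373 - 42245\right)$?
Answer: $-361845792$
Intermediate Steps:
$\left(-32264 - 18500\right) \left(49373 - 42245\right) = \left(-50764\right) 7128 = -361845792$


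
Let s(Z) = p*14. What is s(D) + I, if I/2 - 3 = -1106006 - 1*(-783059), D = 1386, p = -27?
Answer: -646266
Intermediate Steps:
s(Z) = -378 (s(Z) = -27*14 = -378)
I = -645888 (I = 6 + 2*(-1106006 - 1*(-783059)) = 6 + 2*(-1106006 + 783059) = 6 + 2*(-322947) = 6 - 645894 = -645888)
s(D) + I = -378 - 645888 = -646266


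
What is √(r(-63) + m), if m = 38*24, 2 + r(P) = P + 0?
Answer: 11*√7 ≈ 29.103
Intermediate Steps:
r(P) = -2 + P (r(P) = -2 + (P + 0) = -2 + P)
m = 912
√(r(-63) + m) = √((-2 - 63) + 912) = √(-65 + 912) = √847 = 11*√7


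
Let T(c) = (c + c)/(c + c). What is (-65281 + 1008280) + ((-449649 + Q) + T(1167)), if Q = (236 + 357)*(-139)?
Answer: 410924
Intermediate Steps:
Q = -82427 (Q = 593*(-139) = -82427)
T(c) = 1 (T(c) = (2*c)/((2*c)) = (2*c)*(1/(2*c)) = 1)
(-65281 + 1008280) + ((-449649 + Q) + T(1167)) = (-65281 + 1008280) + ((-449649 - 82427) + 1) = 942999 + (-532076 + 1) = 942999 - 532075 = 410924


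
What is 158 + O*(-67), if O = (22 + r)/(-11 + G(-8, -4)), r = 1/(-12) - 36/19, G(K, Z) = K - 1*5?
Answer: 1170431/5472 ≈ 213.89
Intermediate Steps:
G(K, Z) = -5 + K (G(K, Z) = K - 5 = -5 + K)
r = -451/228 (r = 1*(-1/12) - 36*1/19 = -1/12 - 36/19 = -451/228 ≈ -1.9781)
O = -4565/5472 (O = (22 - 451/228)/(-11 + (-5 - 8)) = 4565/(228*(-11 - 13)) = (4565/228)/(-24) = (4565/228)*(-1/24) = -4565/5472 ≈ -0.83425)
158 + O*(-67) = 158 - 4565/5472*(-67) = 158 + 305855/5472 = 1170431/5472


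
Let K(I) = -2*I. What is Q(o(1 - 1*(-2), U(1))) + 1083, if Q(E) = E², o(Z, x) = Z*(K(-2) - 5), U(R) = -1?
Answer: 1092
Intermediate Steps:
o(Z, x) = -Z (o(Z, x) = Z*(-2*(-2) - 5) = Z*(4 - 5) = Z*(-1) = -Z)
Q(o(1 - 1*(-2), U(1))) + 1083 = (-(1 - 1*(-2)))² + 1083 = (-(1 + 2))² + 1083 = (-1*3)² + 1083 = (-3)² + 1083 = 9 + 1083 = 1092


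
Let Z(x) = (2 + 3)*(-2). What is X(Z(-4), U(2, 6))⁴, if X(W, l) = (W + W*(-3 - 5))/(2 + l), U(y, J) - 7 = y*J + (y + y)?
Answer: 38416/625 ≈ 61.466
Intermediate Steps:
Z(x) = -10 (Z(x) = 5*(-2) = -10)
U(y, J) = 7 + 2*y + J*y (U(y, J) = 7 + (y*J + (y + y)) = 7 + (J*y + 2*y) = 7 + (2*y + J*y) = 7 + 2*y + J*y)
X(W, l) = -7*W/(2 + l) (X(W, l) = (W + W*(-8))/(2 + l) = (W - 8*W)/(2 + l) = (-7*W)/(2 + l) = -7*W/(2 + l))
X(Z(-4), U(2, 6))⁴ = (-7*(-10)/(2 + (7 + 2*2 + 6*2)))⁴ = (-7*(-10)/(2 + (7 + 4 + 12)))⁴ = (-7*(-10)/(2 + 23))⁴ = (-7*(-10)/25)⁴ = (-7*(-10)*1/25)⁴ = (14/5)⁴ = 38416/625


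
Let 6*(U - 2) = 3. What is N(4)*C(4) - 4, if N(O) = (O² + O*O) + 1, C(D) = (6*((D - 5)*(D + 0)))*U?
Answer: -1984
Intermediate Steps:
U = 5/2 (U = 2 + (⅙)*3 = 2 + ½ = 5/2 ≈ 2.5000)
C(D) = 15*D*(-5 + D) (C(D) = (6*((D - 5)*(D + 0)))*(5/2) = (6*((-5 + D)*D))*(5/2) = (6*(D*(-5 + D)))*(5/2) = (6*D*(-5 + D))*(5/2) = 15*D*(-5 + D))
N(O) = 1 + 2*O² (N(O) = (O² + O²) + 1 = 2*O² + 1 = 1 + 2*O²)
N(4)*C(4) - 4 = (1 + 2*4²)*(15*4*(-5 + 4)) - 4 = (1 + 2*16)*(15*4*(-1)) - 4 = (1 + 32)*(-60) - 4 = 33*(-60) - 4 = -1980 - 4 = -1984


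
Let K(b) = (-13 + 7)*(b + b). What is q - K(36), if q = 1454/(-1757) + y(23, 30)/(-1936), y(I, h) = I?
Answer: 1466615109/3401552 ≈ 431.16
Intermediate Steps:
K(b) = -12*b
q = -2855355/3401552 (q = 1454/(-1757) + 23/(-1936) = 1454*(-1/1757) + 23*(-1/1936) = -1454/1757 - 23/1936 = -2855355/3401552 ≈ -0.83943)
q - K(36) = -2855355/3401552 - (-12)*36 = -2855355/3401552 - 1*(-432) = -2855355/3401552 + 432 = 1466615109/3401552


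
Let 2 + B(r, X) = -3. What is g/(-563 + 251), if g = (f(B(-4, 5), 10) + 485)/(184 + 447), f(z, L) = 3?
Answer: -61/24609 ≈ -0.0024788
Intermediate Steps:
B(r, X) = -5 (B(r, X) = -2 - 3 = -5)
g = 488/631 (g = (3 + 485)/(184 + 447) = 488/631 ≈ 0.77338)
g/(-563 + 251) = 488/(631*(-563 + 251)) = (488/631)/(-312) = (488/631)*(-1/312) = -61/24609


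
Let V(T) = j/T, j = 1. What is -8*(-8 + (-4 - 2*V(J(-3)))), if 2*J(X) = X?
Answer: 256/3 ≈ 85.333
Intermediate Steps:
J(X) = X/2
V(T) = 1/T
-8*(-8 + (-4 - 2*V(J(-3)))) = -8*(-8 + (-4 - 2/((½)*(-3)))) = -8*(-8 + (-4 - 2/(-3/2))) = -8*(-8 + (-4 - 2*(-⅔))) = -8*(-8 + (-4 + 4/3)) = -8*(-8 - 8/3) = -8*(-32/3) = 256/3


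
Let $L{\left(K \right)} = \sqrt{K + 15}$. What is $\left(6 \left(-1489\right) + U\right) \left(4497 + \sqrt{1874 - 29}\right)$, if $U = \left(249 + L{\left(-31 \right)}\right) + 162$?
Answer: $- 3 \left(1499 + \sqrt{205}\right) \left(8523 - 4 i\right) \approx -3.8694 \cdot 10^{7} + 18160.0 i$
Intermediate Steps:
$L{\left(K \right)} = \sqrt{15 + K}$
$U = 411 + 4 i$ ($U = \left(249 + \sqrt{15 - 31}\right) + 162 = \left(249 + \sqrt{-16}\right) + 162 = \left(249 + 4 i\right) + 162 = 411 + 4 i \approx 411.0 + 4.0 i$)
$\left(6 \left(-1489\right) + U\right) \left(4497 + \sqrt{1874 - 29}\right) = \left(6 \left(-1489\right) + \left(411 + 4 i\right)\right) \left(4497 + \sqrt{1874 - 29}\right) = \left(-8934 + \left(411 + 4 i\right)\right) \left(4497 + \sqrt{1845}\right) = \left(-8523 + 4 i\right) \left(4497 + 3 \sqrt{205}\right)$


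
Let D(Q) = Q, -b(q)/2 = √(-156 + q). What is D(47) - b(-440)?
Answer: 47 + 4*I*√149 ≈ 47.0 + 48.826*I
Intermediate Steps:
b(q) = -2*√(-156 + q)
D(47) - b(-440) = 47 - (-2)*√(-156 - 440) = 47 - (-2)*√(-596) = 47 - (-2)*2*I*√149 = 47 - (-4)*I*√149 = 47 + 4*I*√149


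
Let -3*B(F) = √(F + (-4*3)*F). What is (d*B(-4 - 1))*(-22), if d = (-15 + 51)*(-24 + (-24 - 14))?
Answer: -16368*√55 ≈ -1.2139e+5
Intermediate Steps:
B(F) = -√11*√(-F)/3 (B(F) = -√(F + (-4*3)*F)/3 = -√(F - 12*F)/3 = -√11*√(-F)/3)
d = -2232 (d = 36*(-24 - 38) = 36*(-62) = -2232)
(d*B(-4 - 1))*(-22) = -(-744)*√11*√(-(-4 - 1))*(-22) = -(-744)*√11*√(-1*(-5))*(-22) = -(-744)*√11*√5*(-22) = -(-744)*√55*(-22) = (744*√55)*(-22) = -16368*√55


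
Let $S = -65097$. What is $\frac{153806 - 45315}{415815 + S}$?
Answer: $\frac{108491}{350718} \approx 0.30934$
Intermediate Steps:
$\frac{153806 - 45315}{415815 + S} = \frac{153806 - 45315}{415815 - 65097} = \frac{153806 + \left(-106935 + 61620\right)}{350718} = \left(153806 - 45315\right) \frac{1}{350718} = 108491 \cdot \frac{1}{350718} = \frac{108491}{350718}$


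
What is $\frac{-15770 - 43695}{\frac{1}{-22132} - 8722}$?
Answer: $\frac{263215876}{38607061} \approx 6.8178$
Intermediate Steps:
$\frac{-15770 - 43695}{\frac{1}{-22132} - 8722} = - \frac{59465}{- \frac{1}{22132} - 8722} = - \frac{59465}{- \frac{193035305}{22132}} = \left(-59465\right) \left(- \frac{22132}{193035305}\right) = \frac{263215876}{38607061}$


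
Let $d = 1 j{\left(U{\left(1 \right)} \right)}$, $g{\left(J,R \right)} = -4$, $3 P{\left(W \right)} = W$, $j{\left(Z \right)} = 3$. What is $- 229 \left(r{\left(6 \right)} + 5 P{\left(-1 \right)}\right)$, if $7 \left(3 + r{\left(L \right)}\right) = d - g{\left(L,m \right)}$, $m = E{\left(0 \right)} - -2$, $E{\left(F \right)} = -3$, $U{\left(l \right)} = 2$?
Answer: $\frac{2519}{3} \approx 839.67$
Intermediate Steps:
$m = -1$ ($m = -3 - -2 = -3 + 2 = -1$)
$P{\left(W \right)} = \frac{W}{3}$
$d = 3$ ($d = 1 \cdot 3 = 3$)
$r{\left(L \right)} = -2$ ($r{\left(L \right)} = -3 + \frac{3 - -4}{7} = -3 + \frac{3 + 4}{7} = -3 + \frac{1}{7} \cdot 7 = -3 + 1 = -2$)
$- 229 \left(r{\left(6 \right)} + 5 P{\left(-1 \right)}\right) = - 229 \left(-2 + 5 \cdot \frac{1}{3} \left(-1\right)\right) = - 229 \left(-2 + 5 \left(- \frac{1}{3}\right)\right) = - 229 \left(-2 - \frac{5}{3}\right) = \left(-229\right) \left(- \frac{11}{3}\right) = \frac{2519}{3}$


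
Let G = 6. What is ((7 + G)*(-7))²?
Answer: 8281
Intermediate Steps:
((7 + G)*(-7))² = ((7 + 6)*(-7))² = (13*(-7))² = (-91)² = 8281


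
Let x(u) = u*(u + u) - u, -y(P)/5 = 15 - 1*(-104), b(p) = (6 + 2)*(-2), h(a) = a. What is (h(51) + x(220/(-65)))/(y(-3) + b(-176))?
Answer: -13063/103259 ≈ -0.12651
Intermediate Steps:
b(p) = -16 (b(p) = 8*(-2) = -16)
y(P) = -595 (y(P) = -5*(15 - 1*(-104)) = -5*(15 + 104) = -5*119 = -595)
x(u) = -u + 2*u² (x(u) = u*(2*u) - u = 2*u² - u = -u + 2*u²)
(h(51) + x(220/(-65)))/(y(-3) + b(-176)) = (51 + (220/(-65))*(-1 + 2*(220/(-65))))/(-595 - 16) = (51 + (220*(-1/65))*(-1 + 2*(220*(-1/65))))/(-611) = (51 - 44*(-1 + 2*(-44/13))/13)*(-1/611) = (51 - 44*(-1 - 88/13)/13)*(-1/611) = (51 - 44/13*(-101/13))*(-1/611) = (51 + 4444/169)*(-1/611) = (13063/169)*(-1/611) = -13063/103259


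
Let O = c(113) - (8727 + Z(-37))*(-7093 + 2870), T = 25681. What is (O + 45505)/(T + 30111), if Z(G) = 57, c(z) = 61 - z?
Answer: 37140285/55792 ≈ 665.69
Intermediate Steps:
O = 37094780 (O = (61 - 1*113) - (8727 + 57)*(-7093 + 2870) = (61 - 113) - 8784*(-4223) = -52 - 1*(-37094832) = -52 + 37094832 = 37094780)
(O + 45505)/(T + 30111) = (37094780 + 45505)/(25681 + 30111) = 37140285/55792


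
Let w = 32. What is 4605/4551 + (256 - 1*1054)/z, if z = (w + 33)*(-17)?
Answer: 2906741/1676285 ≈ 1.7340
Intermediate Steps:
z = -1105 (z = (32 + 33)*(-17) = 65*(-17) = -1105)
4605/4551 + (256 - 1*1054)/z = 4605/4551 + (256 - 1*1054)/(-1105) = 4605*(1/4551) + (256 - 1054)*(-1/1105) = 1535/1517 - 798*(-1/1105) = 1535/1517 + 798/1105 = 2906741/1676285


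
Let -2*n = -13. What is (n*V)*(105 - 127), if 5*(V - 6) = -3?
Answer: -3861/5 ≈ -772.20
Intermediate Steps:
V = 27/5 (V = 6 + (⅕)*(-3) = 6 - ⅗ = 27/5 ≈ 5.4000)
n = 13/2 (n = -½*(-13) = 13/2 ≈ 6.5000)
(n*V)*(105 - 127) = ((13/2)*(27/5))*(105 - 127) = (351/10)*(-22) = -3861/5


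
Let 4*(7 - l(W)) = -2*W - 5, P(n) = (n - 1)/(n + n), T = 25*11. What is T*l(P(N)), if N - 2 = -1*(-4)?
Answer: 55825/24 ≈ 2326.0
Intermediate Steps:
T = 275
N = 6 (N = 2 - 1*(-4) = 2 + 4 = 6)
P(n) = (-1 + n)/(2*n) (P(n) = (-1 + n)/((2*n)) = (-1 + n)*(1/(2*n)) = (-1 + n)/(2*n))
l(W) = 33/4 + W/2 (l(W) = 7 - (-2*W - 5)/4 = 7 - (-5 - 2*W)/4 = 7 + (5/4 + W/2) = 33/4 + W/2)
T*l(P(N)) = 275*(33/4 + ((½)*(-1 + 6)/6)/2) = 275*(33/4 + ((½)*(⅙)*5)/2) = 275*(33/4 + (½)*(5/12)) = 275*(33/4 + 5/24) = 275*(203/24) = 55825/24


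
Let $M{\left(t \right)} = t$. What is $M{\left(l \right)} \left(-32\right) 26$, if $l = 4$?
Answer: $-3328$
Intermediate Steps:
$M{\left(l \right)} \left(-32\right) 26 = 4 \left(-32\right) 26 = \left(-128\right) 26 = -3328$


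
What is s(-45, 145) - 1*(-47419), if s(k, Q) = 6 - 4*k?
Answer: 47605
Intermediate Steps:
s(-45, 145) - 1*(-47419) = (6 - 4*(-45)) - 1*(-47419) = (6 + 180) + 47419 = 186 + 47419 = 47605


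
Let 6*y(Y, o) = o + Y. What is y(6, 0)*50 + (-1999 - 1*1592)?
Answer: -3541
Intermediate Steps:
y(Y, o) = Y/6 + o/6 (y(Y, o) = (o + Y)/6 = (Y + o)/6 = Y/6 + o/6)
y(6, 0)*50 + (-1999 - 1*1592) = ((⅙)*6 + (⅙)*0)*50 + (-1999 - 1*1592) = (1 + 0)*50 + (-1999 - 1592) = 1*50 - 3591 = 50 - 3591 = -3541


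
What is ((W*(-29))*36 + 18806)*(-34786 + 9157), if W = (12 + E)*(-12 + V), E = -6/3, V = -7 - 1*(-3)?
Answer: -4763047134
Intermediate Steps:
V = -4 (V = -7 + 3 = -4)
E = -2 (E = -6*⅓ = -2)
W = -160 (W = (12 - 2)*(-12 - 4) = 10*(-16) = -160)
((W*(-29))*36 + 18806)*(-34786 + 9157) = (-160*(-29)*36 + 18806)*(-34786 + 9157) = (4640*36 + 18806)*(-25629) = (167040 + 18806)*(-25629) = 185846*(-25629) = -4763047134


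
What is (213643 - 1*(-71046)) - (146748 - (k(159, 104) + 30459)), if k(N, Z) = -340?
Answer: 168060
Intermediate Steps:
(213643 - 1*(-71046)) - (146748 - (k(159, 104) + 30459)) = (213643 - 1*(-71046)) - (146748 - (-340 + 30459)) = (213643 + 71046) - (146748 - 1*30119) = 284689 - (146748 - 30119) = 284689 - 1*116629 = 284689 - 116629 = 168060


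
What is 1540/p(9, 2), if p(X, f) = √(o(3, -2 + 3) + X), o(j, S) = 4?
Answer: 1540*√13/13 ≈ 427.12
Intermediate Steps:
p(X, f) = √(4 + X)
1540/p(9, 2) = 1540/(√(4 + 9)) = 1540/(√13) = 1540*(√13/13) = 1540*√13/13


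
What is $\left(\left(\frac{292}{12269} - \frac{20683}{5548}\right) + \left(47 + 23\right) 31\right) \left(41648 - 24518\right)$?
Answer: $\frac{1262963332227885}{34034206} \approx 3.7109 \cdot 10^{7}$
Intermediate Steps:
$\left(\left(\frac{292}{12269} - \frac{20683}{5548}\right) + \left(47 + 23\right) 31\right) \left(41648 - 24518\right) = \left(\left(292 \cdot \frac{1}{12269} - \frac{20683}{5548}\right) + 70 \cdot 31\right) 17130 = \left(\left(\frac{292}{12269} - \frac{20683}{5548}\right) + 2170\right) 17130 = \left(- \frac{252139711}{68068412} + 2170\right) 17130 = \frac{147456314329}{68068412} \cdot 17130 = \frac{1262963332227885}{34034206}$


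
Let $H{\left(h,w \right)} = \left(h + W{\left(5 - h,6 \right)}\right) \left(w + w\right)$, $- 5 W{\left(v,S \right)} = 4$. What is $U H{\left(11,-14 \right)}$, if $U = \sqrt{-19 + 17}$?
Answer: $- \frac{1428 i \sqrt{2}}{5} \approx - 403.9 i$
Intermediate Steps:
$W{\left(v,S \right)} = - \frac{4}{5}$ ($W{\left(v,S \right)} = \left(- \frac{1}{5}\right) 4 = - \frac{4}{5}$)
$H{\left(h,w \right)} = 2 w \left(- \frac{4}{5} + h\right)$ ($H{\left(h,w \right)} = \left(h - \frac{4}{5}\right) \left(w + w\right) = \left(- \frac{4}{5} + h\right) 2 w = 2 w \left(- \frac{4}{5} + h\right)$)
$U = i \sqrt{2}$ ($U = \sqrt{-2} = i \sqrt{2} \approx 1.4142 i$)
$U H{\left(11,-14 \right)} = i \sqrt{2} \cdot \frac{2}{5} \left(-14\right) \left(-4 + 5 \cdot 11\right) = i \sqrt{2} \cdot \frac{2}{5} \left(-14\right) \left(-4 + 55\right) = i \sqrt{2} \cdot \frac{2}{5} \left(-14\right) 51 = i \sqrt{2} \left(- \frac{1428}{5}\right) = - \frac{1428 i \sqrt{2}}{5}$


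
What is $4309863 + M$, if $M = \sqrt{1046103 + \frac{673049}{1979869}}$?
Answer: $4309863 + \frac{2 \sqrt{1025150218827186041}}{1979869} \approx 4.3109 \cdot 10^{6}$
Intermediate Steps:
$M = \frac{2 \sqrt{1025150218827186041}}{1979869}$ ($M = \sqrt{1046103 + 673049 \cdot \frac{1}{1979869}} = \sqrt{1046103 + \frac{673049}{1979869}} = \sqrt{\frac{2071147573556}{1979869}} = \frac{2 \sqrt{1025150218827186041}}{1979869} \approx 1022.8$)
$4309863 + M = 4309863 + \frac{2 \sqrt{1025150218827186041}}{1979869}$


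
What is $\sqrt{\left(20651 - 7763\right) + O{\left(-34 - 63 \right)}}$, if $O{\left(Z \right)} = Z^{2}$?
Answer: $\sqrt{22297} \approx 149.32$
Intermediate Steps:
$\sqrt{\left(20651 - 7763\right) + O{\left(-34 - 63 \right)}} = \sqrt{\left(20651 - 7763\right) + \left(-34 - 63\right)^{2}} = \sqrt{12888 + \left(-97\right)^{2}} = \sqrt{12888 + 9409} = \sqrt{22297}$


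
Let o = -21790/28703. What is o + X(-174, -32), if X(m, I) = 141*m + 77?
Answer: -702011061/28703 ≈ -24458.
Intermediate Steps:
X(m, I) = 77 + 141*m
o = -21790/28703 (o = -21790*1/28703 = -21790/28703 ≈ -0.75915)
o + X(-174, -32) = -21790/28703 + (77 + 141*(-174)) = -21790/28703 + (77 - 24534) = -21790/28703 - 24457 = -702011061/28703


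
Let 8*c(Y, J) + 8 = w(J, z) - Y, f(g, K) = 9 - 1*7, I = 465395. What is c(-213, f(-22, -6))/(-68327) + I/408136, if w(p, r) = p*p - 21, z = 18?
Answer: 31789452969/27886708472 ≈ 1.1399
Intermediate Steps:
w(p, r) = -21 + p**2 (w(p, r) = p**2 - 21 = -21 + p**2)
f(g, K) = 2 (f(g, K) = 9 - 7 = 2)
c(Y, J) = -29/8 - Y/8 + J**2/8 (c(Y, J) = -1 + ((-21 + J**2) - Y)/8 = -1 + (-21 + J**2 - Y)/8 = -1 + (-21/8 - Y/8 + J**2/8) = -29/8 - Y/8 + J**2/8)
c(-213, f(-22, -6))/(-68327) + I/408136 = (-29/8 - 1/8*(-213) + (1/8)*2**2)/(-68327) + 465395/408136 = (-29/8 + 213/8 + (1/8)*4)*(-1/68327) + 465395*(1/408136) = (-29/8 + 213/8 + 1/2)*(-1/68327) + 465395/408136 = (47/2)*(-1/68327) + 465395/408136 = -47/136654 + 465395/408136 = 31789452969/27886708472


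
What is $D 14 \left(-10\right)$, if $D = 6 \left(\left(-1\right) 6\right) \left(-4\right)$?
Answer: $-20160$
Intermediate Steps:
$D = 144$ ($D = 6 \left(-6\right) \left(-4\right) = \left(-36\right) \left(-4\right) = 144$)
$D 14 \left(-10\right) = 144 \cdot 14 \left(-10\right) = 2016 \left(-10\right) = -20160$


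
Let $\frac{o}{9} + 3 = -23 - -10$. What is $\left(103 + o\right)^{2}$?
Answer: $1681$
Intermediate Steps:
$o = -144$ ($o = -27 + 9 \left(-23 - -10\right) = -27 + 9 \left(-23 + 10\right) = -27 + 9 \left(-13\right) = -27 - 117 = -144$)
$\left(103 + o\right)^{2} = \left(103 - 144\right)^{2} = \left(-41\right)^{2} = 1681$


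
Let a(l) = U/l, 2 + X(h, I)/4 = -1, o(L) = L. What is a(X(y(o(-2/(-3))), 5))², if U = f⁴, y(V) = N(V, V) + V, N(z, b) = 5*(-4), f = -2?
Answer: 16/9 ≈ 1.7778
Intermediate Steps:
N(z, b) = -20
y(V) = -20 + V
X(h, I) = -12 (X(h, I) = -8 + 4*(-1) = -8 - 4 = -12)
U = 16 (U = (-2)⁴ = 16)
a(l) = 16/l
a(X(y(o(-2/(-3))), 5))² = (16/(-12))² = (16*(-1/12))² = (-4/3)² = 16/9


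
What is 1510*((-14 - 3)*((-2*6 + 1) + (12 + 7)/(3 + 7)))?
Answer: 233597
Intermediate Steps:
1510*((-14 - 3)*((-2*6 + 1) + (12 + 7)/(3 + 7))) = 1510*(-17*((-12 + 1) + 19/10)) = 1510*(-17*(-11 + 19*(1/10))) = 1510*(-17*(-11 + 19/10)) = 1510*(-17*(-91/10)) = 1510*(1547/10) = 233597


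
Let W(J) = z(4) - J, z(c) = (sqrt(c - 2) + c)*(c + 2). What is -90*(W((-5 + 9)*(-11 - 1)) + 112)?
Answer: -16560 - 540*sqrt(2) ≈ -17324.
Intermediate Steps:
z(c) = (2 + c)*(c + sqrt(-2 + c)) (z(c) = (sqrt(-2 + c) + c)*(2 + c) = (c + sqrt(-2 + c))*(2 + c) = (2 + c)*(c + sqrt(-2 + c)))
W(J) = 24 - J + 6*sqrt(2) (W(J) = (4**2 + 2*4 + 2*sqrt(-2 + 4) + 4*sqrt(-2 + 4)) - J = (16 + 8 + 2*sqrt(2) + 4*sqrt(2)) - J = (24 + 6*sqrt(2)) - J = 24 - J + 6*sqrt(2))
-90*(W((-5 + 9)*(-11 - 1)) + 112) = -90*((24 - (-5 + 9)*(-11 - 1) + 6*sqrt(2)) + 112) = -90*((24 - 4*(-12) + 6*sqrt(2)) + 112) = -90*((24 - 1*(-48) + 6*sqrt(2)) + 112) = -90*((24 + 48 + 6*sqrt(2)) + 112) = -90*((72 + 6*sqrt(2)) + 112) = -90*(184 + 6*sqrt(2)) = -16560 - 540*sqrt(2)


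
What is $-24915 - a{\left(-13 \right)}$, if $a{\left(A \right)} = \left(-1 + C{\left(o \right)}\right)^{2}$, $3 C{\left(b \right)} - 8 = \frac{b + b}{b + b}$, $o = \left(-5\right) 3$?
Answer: $-24919$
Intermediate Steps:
$o = -15$
$C{\left(b \right)} = 3$ ($C{\left(b \right)} = \frac{8}{3} + \frac{\left(b + b\right) \frac{1}{b + b}}{3} = \frac{8}{3} + \frac{2 b \frac{1}{2 b}}{3} = \frac{8}{3} + \frac{1}{3} \cdot 1 = \frac{8}{3} + \frac{1}{3} = 3$)
$a{\left(A \right)} = 4$ ($a{\left(A \right)} = \left(-1 + 3\right)^{2} = 2^{2} = 4$)
$-24915 - a{\left(-13 \right)} = -24915 - 4 = -24919$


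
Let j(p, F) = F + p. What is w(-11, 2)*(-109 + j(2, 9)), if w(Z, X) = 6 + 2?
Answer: -784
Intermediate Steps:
w(Z, X) = 8
w(-11, 2)*(-109 + j(2, 9)) = 8*(-109 + (9 + 2)) = 8*(-109 + 11) = 8*(-98) = -784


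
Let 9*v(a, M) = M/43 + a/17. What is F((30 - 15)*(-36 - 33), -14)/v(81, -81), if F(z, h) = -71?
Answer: -51901/234 ≈ -221.80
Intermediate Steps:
v(a, M) = a/153 + M/387 (v(a, M) = (M/43 + a/17)/9 = (a/17 + M/43)/9 = a/153 + M/387)
F((30 - 15)*(-36 - 33), -14)/v(81, -81) = -71/((1/153)*81 + (1/387)*(-81)) = -71/(9/17 - 9/43) = -71/234/731 = -71*731/234 = -51901/234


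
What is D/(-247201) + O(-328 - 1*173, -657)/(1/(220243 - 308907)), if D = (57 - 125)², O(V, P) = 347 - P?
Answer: -22005500786480/247201 ≈ -8.9019e+7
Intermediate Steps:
D = 4624 (D = (-68)² = 4624)
D/(-247201) + O(-328 - 1*173, -657)/(1/(220243 - 308907)) = 4624/(-247201) + (347 - 1*(-657))/(1/(220243 - 308907)) = 4624*(-1/247201) + (347 + 657)/(1/(-88664)) = -4624/247201 + 1004/(-1/88664) = -4624/247201 + 1004*(-88664) = -4624/247201 - 89018656 = -22005500786480/247201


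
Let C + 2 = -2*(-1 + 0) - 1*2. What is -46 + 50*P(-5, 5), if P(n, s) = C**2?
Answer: 154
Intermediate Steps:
C = -2 (C = -2 + (-2*(-1 + 0) - 1*2) = -2 + (-2*(-1) - 2) = -2 + (2 - 2) = -2 + 0 = -2)
P(n, s) = 4 (P(n, s) = (-2)**2 = 4)
-46 + 50*P(-5, 5) = -46 + 50*4 = -46 + 200 = 154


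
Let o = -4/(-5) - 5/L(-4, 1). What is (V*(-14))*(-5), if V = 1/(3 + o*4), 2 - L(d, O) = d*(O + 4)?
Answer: 3850/291 ≈ 13.230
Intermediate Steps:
L(d, O) = 2 - d*(4 + O) (L(d, O) = 2 - d*(O + 4) = 2 - d*(4 + O))
o = 63/110 (o = -4/(-5) - 5/(2 - 4*(-4) - 1*1*(-4)) = -4*(-⅕) - 5/(2 + 16 + 4) = ⅘ - 5/22 = 63/110 ≈ 0.57273)
V = 55/291 (V = 1/(3 + (63/110)*4) = 1/(3 + 126/55) = 1/(291/55) = 55/291 ≈ 0.18900)
(V*(-14))*(-5) = ((55/291)*(-14))*(-5) = -770/291*(-5) = 3850/291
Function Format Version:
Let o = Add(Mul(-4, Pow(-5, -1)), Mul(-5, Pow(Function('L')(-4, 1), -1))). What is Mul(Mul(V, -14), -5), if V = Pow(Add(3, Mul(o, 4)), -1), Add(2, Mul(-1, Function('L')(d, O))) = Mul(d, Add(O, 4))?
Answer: Rational(3850, 291) ≈ 13.230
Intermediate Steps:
Function('L')(d, O) = Add(2, Mul(-1, d, Add(4, O))) (Function('L')(d, O) = Add(2, Mul(-1, Mul(d, Add(O, 4)))) = Add(2, Mul(-1, Mul(d, Add(4, O)))) = Add(2, Mul(-1, d, Add(4, O))))
o = Rational(63, 110) (o = Add(Mul(-4, Pow(-5, -1)), Mul(-5, Pow(Add(2, Mul(-4, -4), Mul(-1, 1, -4)), -1))) = Add(Mul(-4, Rational(-1, 5)), Mul(-5, Pow(Add(2, 16, 4), -1))) = Add(Rational(4, 5), Mul(-5, Pow(22, -1))) = Add(Rational(4, 5), Mul(-5, Rational(1, 22))) = Add(Rational(4, 5), Rational(-5, 22)) = Rational(63, 110) ≈ 0.57273)
V = Rational(55, 291) (V = Pow(Add(3, Mul(Rational(63, 110), 4)), -1) = Pow(Add(3, Rational(126, 55)), -1) = Pow(Rational(291, 55), -1) = Rational(55, 291) ≈ 0.18900)
Mul(Mul(V, -14), -5) = Mul(Mul(Rational(55, 291), -14), -5) = Mul(Rational(-770, 291), -5) = Rational(3850, 291)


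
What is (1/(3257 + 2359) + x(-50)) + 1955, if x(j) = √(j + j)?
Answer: 10979281/5616 + 10*I ≈ 1955.0 + 10.0*I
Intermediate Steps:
x(j) = √2*√j (x(j) = √(2*j) = √2*√j)
(1/(3257 + 2359) + x(-50)) + 1955 = (1/(3257 + 2359) + √2*√(-50)) + 1955 = (1/5616 + √2*(5*I*√2)) + 1955 = (1/5616 + 10*I) + 1955 = 10979281/5616 + 10*I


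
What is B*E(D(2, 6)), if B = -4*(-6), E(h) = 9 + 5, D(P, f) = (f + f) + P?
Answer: 336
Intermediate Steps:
D(P, f) = P + 2*f (D(P, f) = 2*f + P = P + 2*f)
E(h) = 14
B = 24
B*E(D(2, 6)) = 24*14 = 336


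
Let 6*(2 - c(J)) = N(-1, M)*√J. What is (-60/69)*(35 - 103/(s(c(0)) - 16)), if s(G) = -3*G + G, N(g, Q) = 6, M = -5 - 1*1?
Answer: -803/23 ≈ -34.913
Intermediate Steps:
M = -6 (M = -5 - 1 = -6)
c(J) = 2 - √J
s(G) = -2*G
(-60/69)*(35 - 103/(s(c(0)) - 16)) = (-60/69)*(35 - 103/(-2*(2 - √0) - 16)) = (-60*1/69)*(35 - 103/(-2*(2 - 1*0) - 16)) = -20*(35 - 103/(-2*(2 + 0) - 16))/23 = -20*(35 - 103/(-2*2 - 16))/23 = -20*(35 - 103/(-4 - 16))/23 = -20*(35 - 103/(-20))/23 = -20*(35 - 103*(-1/20))/23 = -20*(35 + 103/20)/23 = -20/23*803/20 = -803/23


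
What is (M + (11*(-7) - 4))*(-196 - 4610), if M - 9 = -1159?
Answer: 5916186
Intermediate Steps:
M = -1150 (M = 9 - 1159 = -1150)
(M + (11*(-7) - 4))*(-196 - 4610) = (-1150 + (11*(-7) - 4))*(-196 - 4610) = (-1150 + (-77 - 4))*(-4806) = (-1150 - 81)*(-4806) = -1231*(-4806) = 5916186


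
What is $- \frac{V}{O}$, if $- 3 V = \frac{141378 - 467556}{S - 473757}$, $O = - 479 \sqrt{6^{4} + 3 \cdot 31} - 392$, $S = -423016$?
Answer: $\frac{42620592}{285657968291105} - \frac{52079754 \sqrt{1389}}{285657968291105} \approx -6.6456 \cdot 10^{-6}$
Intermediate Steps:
$O = -392 - 479 \sqrt{1389}$ ($O = - 479 \sqrt{1296 + 93} - 392 = - 479 \sqrt{1389} - 392 = -392 - 479 \sqrt{1389} \approx -18244.0$)
$V = - \frac{108726}{896773}$ ($V = - \frac{\left(141378 - 467556\right) \frac{1}{-423016 - 473757}}{3} = - \frac{\left(-326178\right) \frac{1}{-896773}}{3} = - \frac{\left(-326178\right) \left(- \frac{1}{896773}\right)}{3} = \left(- \frac{1}{3}\right) \frac{326178}{896773} = - \frac{108726}{896773} \approx -0.12124$)
$- \frac{V}{O} = - \frac{-108726}{896773 \left(-392 - 479 \sqrt{1389}\right)} = \frac{108726}{896773 \left(-392 - 479 \sqrt{1389}\right)}$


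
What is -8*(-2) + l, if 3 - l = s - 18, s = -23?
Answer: 60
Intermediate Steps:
l = 44 (l = 3 - (-23 - 18) = 3 - 1*(-41) = 3 + 41 = 44)
-8*(-2) + l = -8*(-2) + 44 = 16 + 44 = 60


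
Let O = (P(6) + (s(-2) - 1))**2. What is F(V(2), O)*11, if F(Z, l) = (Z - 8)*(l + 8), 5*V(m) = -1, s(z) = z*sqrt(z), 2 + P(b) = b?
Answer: -4059/5 + 5412*I*sqrt(2)/5 ≈ -811.8 + 1530.7*I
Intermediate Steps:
P(b) = -2 + b
s(z) = z**(3/2)
V(m) = -1/5 (V(m) = (1/5)*(-1) = -1/5)
O = (3 - 2*I*sqrt(2))**2 (O = ((-2 + 6) + ((-2)**(3/2) - 1))**2 = (4 + (-2*I*sqrt(2) - 1))**2 = (4 + (-1 - 2*I*sqrt(2)))**2 = (3 - 2*I*sqrt(2))**2 ≈ 1.0 - 16.971*I)
F(Z, l) = (-8 + Z)*(8 + l)
F(V(2), O)*11 = (-64 - 8*(1 - 12*I*sqrt(2)) + 8*(-1/5) - (1 - 12*I*sqrt(2))/5)*11 = (-64 + (-8 + 96*I*sqrt(2)) - 8/5 + (-1/5 + 12*I*sqrt(2)/5))*11 = (-369/5 + 492*I*sqrt(2)/5)*11 = -4059/5 + 5412*I*sqrt(2)/5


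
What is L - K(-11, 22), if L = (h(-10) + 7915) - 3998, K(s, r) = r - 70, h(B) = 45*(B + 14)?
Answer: 4145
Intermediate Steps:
h(B) = 630 + 45*B (h(B) = 45*(14 + B) = 630 + 45*B)
K(s, r) = -70 + r
L = 4097 (L = ((630 + 45*(-10)) + 7915) - 3998 = ((630 - 450) + 7915) - 3998 = (180 + 7915) - 3998 = 8095 - 3998 = 4097)
L - K(-11, 22) = 4097 - (-70 + 22) = 4097 - 1*(-48) = 4097 + 48 = 4145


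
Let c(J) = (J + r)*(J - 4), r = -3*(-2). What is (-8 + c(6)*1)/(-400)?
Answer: -1/25 ≈ -0.040000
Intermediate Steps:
r = 6
c(J) = (-4 + J)*(6 + J) (c(J) = (J + 6)*(J - 4) = (6 + J)*(-4 + J) = (-4 + J)*(6 + J))
(-8 + c(6)*1)/(-400) = (-8 + (-24 + 6² + 2*6)*1)/(-400) = (-8 + (-24 + 36 + 12)*1)*(-1/400) = (-8 + 24*1)*(-1/400) = (-8 + 24)*(-1/400) = 16*(-1/400) = -1/25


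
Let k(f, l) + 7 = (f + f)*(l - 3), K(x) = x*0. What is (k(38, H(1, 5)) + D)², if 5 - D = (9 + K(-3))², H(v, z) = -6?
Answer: 588289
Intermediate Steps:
K(x) = 0
k(f, l) = -7 + 2*f*(-3 + l) (k(f, l) = -7 + (f + f)*(l - 3) = -7 + (2*f)*(-3 + l) = -7 + 2*f*(-3 + l))
D = -76 (D = 5 - (9 + 0)² = 5 - 1*9² = 5 - 1*81 = 5 - 81 = -76)
(k(38, H(1, 5)) + D)² = ((-7 - 6*38 + 2*38*(-6)) - 76)² = ((-7 - 228 - 456) - 76)² = (-691 - 76)² = (-767)² = 588289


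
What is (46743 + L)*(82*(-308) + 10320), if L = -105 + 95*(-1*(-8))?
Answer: -707936528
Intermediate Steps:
L = 655 (L = -105 + 95*8 = -105 + 760 = 655)
(46743 + L)*(82*(-308) + 10320) = (46743 + 655)*(82*(-308) + 10320) = 47398*(-25256 + 10320) = 47398*(-14936) = -707936528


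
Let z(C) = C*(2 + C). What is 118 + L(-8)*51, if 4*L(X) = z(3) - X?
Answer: 1645/4 ≈ 411.25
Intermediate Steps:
L(X) = 15/4 - X/4 (L(X) = (3*(2 + 3) - X)/4 = (3*5 - X)/4 = (15 - X)/4 = 15/4 - X/4)
118 + L(-8)*51 = 118 + (15/4 - ¼*(-8))*51 = 118 + (15/4 + 2)*51 = 118 + (23/4)*51 = 118 + 1173/4 = 1645/4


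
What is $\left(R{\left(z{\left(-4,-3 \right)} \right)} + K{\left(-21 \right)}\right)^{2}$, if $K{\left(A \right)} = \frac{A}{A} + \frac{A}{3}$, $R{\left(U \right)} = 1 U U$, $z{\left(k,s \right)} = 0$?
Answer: $36$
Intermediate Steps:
$R{\left(U \right)} = U^{2}$ ($R{\left(U \right)} = U U = U^{2}$)
$K{\left(A \right)} = 1 + \frac{A}{3}$ ($K{\left(A \right)} = 1 + A \frac{1}{3} = 1 + \frac{A}{3}$)
$\left(R{\left(z{\left(-4,-3 \right)} \right)} + K{\left(-21 \right)}\right)^{2} = \left(0^{2} + \left(1 + \frac{1}{3} \left(-21\right)\right)\right)^{2} = \left(0 + \left(1 - 7\right)\right)^{2} = \left(0 - 6\right)^{2} = \left(-6\right)^{2} = 36$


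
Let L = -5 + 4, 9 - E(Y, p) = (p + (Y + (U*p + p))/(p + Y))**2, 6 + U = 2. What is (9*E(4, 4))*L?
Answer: 0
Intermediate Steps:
U = -4 (U = -6 + 2 = -4)
E(Y, p) = 9 - (p + (Y - 3*p)/(Y + p))**2 (E(Y, p) = 9 - (p + (Y + (-4*p + p))/(p + Y))**2 = 9 - (p + (Y - 3*p)/(Y + p))**2)
L = -1
(9*E(4, 4))*L = (9*(9 - (4 + 4**2 - 3*4 + 4*4)**2/(4 + 4)**2))*(-1) = (9*(9 - 1*(4 + 16 - 12 + 16)**2/8**2))*(-1) = (9*(9 - 1*1/64*24**2))*(-1) = (9*(9 - 1*1/64*576))*(-1) = (9*(9 - 9))*(-1) = (9*0)*(-1) = 0*(-1) = 0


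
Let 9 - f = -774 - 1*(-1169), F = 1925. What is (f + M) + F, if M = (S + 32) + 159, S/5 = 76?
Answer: 2110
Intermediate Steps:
S = 380 (S = 5*76 = 380)
M = 571 (M = (380 + 32) + 159 = 412 + 159 = 571)
f = -386 (f = 9 - (-774 - 1*(-1169)) = 9 - (-774 + 1169) = 9 - 1*395 = 9 - 395 = -386)
(f + M) + F = (-386 + 571) + 1925 = 185 + 1925 = 2110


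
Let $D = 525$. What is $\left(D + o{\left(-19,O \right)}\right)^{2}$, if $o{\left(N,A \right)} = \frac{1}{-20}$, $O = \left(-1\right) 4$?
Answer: $\frac{110229001}{400} \approx 2.7557 \cdot 10^{5}$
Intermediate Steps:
$O = -4$
$o{\left(N,A \right)} = - \frac{1}{20}$
$\left(D + o{\left(-19,O \right)}\right)^{2} = \left(525 - \frac{1}{20}\right)^{2} = \left(\frac{10499}{20}\right)^{2} = \frac{110229001}{400}$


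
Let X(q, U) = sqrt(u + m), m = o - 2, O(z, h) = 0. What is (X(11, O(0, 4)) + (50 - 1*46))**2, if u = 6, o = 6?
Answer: (4 + sqrt(10))**2 ≈ 51.298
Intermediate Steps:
m = 4 (m = 6 - 2 = 4)
X(q, U) = sqrt(10) (X(q, U) = sqrt(6 + 4) = sqrt(10))
(X(11, O(0, 4)) + (50 - 1*46))**2 = (sqrt(10) + (50 - 1*46))**2 = (sqrt(10) + (50 - 46))**2 = (sqrt(10) + 4)**2 = (4 + sqrt(10))**2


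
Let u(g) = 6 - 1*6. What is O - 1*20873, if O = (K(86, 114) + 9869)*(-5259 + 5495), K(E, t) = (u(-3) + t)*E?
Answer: 4621955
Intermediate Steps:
u(g) = 0 (u(g) = 6 - 6 = 0)
K(E, t) = E*t (K(E, t) = (0 + t)*E = t*E = E*t)
O = 4642828 (O = (86*114 + 9869)*(-5259 + 5495) = (9804 + 9869)*236 = 19673*236 = 4642828)
O - 1*20873 = 4642828 - 1*20873 = 4642828 - 20873 = 4621955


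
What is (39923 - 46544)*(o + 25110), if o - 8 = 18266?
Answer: -287245464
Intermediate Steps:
o = 18274 (o = 8 + 18266 = 18274)
(39923 - 46544)*(o + 25110) = (39923 - 46544)*(18274 + 25110) = -6621*43384 = -287245464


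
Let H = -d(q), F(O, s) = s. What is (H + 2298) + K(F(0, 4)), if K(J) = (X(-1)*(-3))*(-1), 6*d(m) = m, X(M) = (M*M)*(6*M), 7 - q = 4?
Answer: 4559/2 ≈ 2279.5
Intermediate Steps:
q = 3 (q = 7 - 1*4 = 7 - 4 = 3)
X(M) = 6*M**3 (X(M) = M**2*(6*M) = 6*M**3)
d(m) = m/6
H = -1/2 (H = -3/6 = -1*1/2 = -1/2 ≈ -0.50000)
K(J) = -18 (K(J) = ((6*(-1)**3)*(-3))*(-1) = ((6*(-1))*(-3))*(-1) = -6*(-3)*(-1) = 18*(-1) = -18)
(H + 2298) + K(F(0, 4)) = (-1/2 + 2298) - 18 = 4595/2 - 18 = 4559/2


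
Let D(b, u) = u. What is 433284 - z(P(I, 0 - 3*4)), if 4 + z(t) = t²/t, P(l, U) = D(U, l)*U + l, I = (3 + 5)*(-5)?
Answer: 432848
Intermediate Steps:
I = -40 (I = 8*(-5) = -40)
P(l, U) = l + U*l (P(l, U) = l*U + l = U*l + l = l + U*l)
z(t) = -4 + t (z(t) = -4 + t²/t = -4 + t)
433284 - z(P(I, 0 - 3*4)) = 433284 - (-4 - 40*(1 + (0 - 3*4))) = 433284 - (-4 - 40*(1 + (0 - 12))) = 433284 - (-4 - 40*(1 - 12)) = 433284 - (-4 - 40*(-11)) = 433284 - (-4 + 440) = 433284 - 1*436 = 433284 - 436 = 432848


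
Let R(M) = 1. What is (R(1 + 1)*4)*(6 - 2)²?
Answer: 64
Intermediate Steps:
(R(1 + 1)*4)*(6 - 2)² = (1*4)*(6 - 2)² = 4*4² = 4*16 = 64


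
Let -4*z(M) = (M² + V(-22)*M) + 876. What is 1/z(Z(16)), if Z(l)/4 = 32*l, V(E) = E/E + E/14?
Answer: -7/7339517 ≈ -9.5374e-7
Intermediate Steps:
V(E) = 1 + E/14 (V(E) = 1 + E*(1/14) = 1 + E/14)
Z(l) = 128*l (Z(l) = 4*(32*l) = 128*l)
z(M) = -219 - M²/4 + M/7 (z(M) = -((M² + (1 + (1/14)*(-22))*M) + 876)/4 = -((M² + (1 - 11/7)*M) + 876)/4 = -((M² - 4*M/7) + 876)/4 = -(876 + M² - 4*M/7)/4 = -219 - M²/4 + M/7)
1/z(Z(16)) = 1/(-219 - (128*16)²/4 + (128*16)/7) = 1/(-219 - ¼*2048² + (⅐)*2048) = 1/(-219 - ¼*4194304 + 2048/7) = 1/(-219 - 1048576 + 2048/7) = 1/(-7339517/7) = -7/7339517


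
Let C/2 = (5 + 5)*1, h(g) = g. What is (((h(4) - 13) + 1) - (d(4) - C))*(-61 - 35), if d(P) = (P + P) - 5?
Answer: -864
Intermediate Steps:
C = 20 (C = 2*((5 + 5)*1) = 2*(10*1) = 2*10 = 20)
d(P) = -5 + 2*P (d(P) = 2*P - 5 = -5 + 2*P)
(((h(4) - 13) + 1) - (d(4) - C))*(-61 - 35) = (((4 - 13) + 1) - ((-5 + 2*4) - 1*20))*(-61 - 35) = ((-9 + 1) - ((-5 + 8) - 20))*(-96) = (-8 - (3 - 20))*(-96) = (-8 - 1*(-17))*(-96) = (-8 + 17)*(-96) = 9*(-96) = -864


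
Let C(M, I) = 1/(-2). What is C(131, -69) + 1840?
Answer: 3679/2 ≈ 1839.5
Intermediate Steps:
C(M, I) = -½
C(131, -69) + 1840 = -½ + 1840 = 3679/2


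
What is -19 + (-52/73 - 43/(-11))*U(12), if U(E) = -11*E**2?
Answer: -371035/73 ≈ -5082.7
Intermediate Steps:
-19 + (-52/73 - 43/(-11))*U(12) = -19 + (-52/73 - 43/(-11))*(-11*12**2) = -19 + (-52*1/73 - 43*(-1/11))*(-11*144) = -19 + (-52/73 + 43/11)*(-1584) = -19 + (2567/803)*(-1584) = -19 - 369648/73 = -371035/73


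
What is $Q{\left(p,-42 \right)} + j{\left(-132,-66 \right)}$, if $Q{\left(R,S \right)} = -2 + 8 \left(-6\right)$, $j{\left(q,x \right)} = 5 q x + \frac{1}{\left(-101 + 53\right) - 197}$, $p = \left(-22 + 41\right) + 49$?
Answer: $\frac{10659949}{245} \approx 43510.0$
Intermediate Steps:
$p = 68$ ($p = 19 + 49 = 68$)
$j{\left(q,x \right)} = - \frac{1}{245} + 5 q x$ ($j{\left(q,x \right)} = 5 q x + \frac{1}{-48 - 197} = 5 q x + \frac{1}{-245} = 5 q x - \frac{1}{245} = - \frac{1}{245} + 5 q x$)
$Q{\left(R,S \right)} = -50$ ($Q{\left(R,S \right)} = -2 - 48 = -50$)
$Q{\left(p,-42 \right)} + j{\left(-132,-66 \right)} = -50 - \left(\frac{1}{245} + 660 \left(-66\right)\right) = -50 + \left(- \frac{1}{245} + 43560\right) = -50 + \frac{10672199}{245} = \frac{10659949}{245}$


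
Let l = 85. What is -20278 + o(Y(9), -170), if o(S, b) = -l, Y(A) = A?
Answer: -20363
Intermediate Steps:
o(S, b) = -85 (o(S, b) = -1*85 = -85)
-20278 + o(Y(9), -170) = -20278 - 85 = -20363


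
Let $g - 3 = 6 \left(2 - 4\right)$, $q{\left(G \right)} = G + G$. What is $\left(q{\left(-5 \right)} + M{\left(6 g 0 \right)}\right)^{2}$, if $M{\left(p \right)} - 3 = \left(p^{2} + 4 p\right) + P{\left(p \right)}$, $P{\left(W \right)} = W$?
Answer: $49$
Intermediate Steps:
$q{\left(G \right)} = 2 G$
$g = -9$ ($g = 3 + 6 \left(2 - 4\right) = 3 + 6 \left(-2\right) = 3 - 12 = -9$)
$M{\left(p \right)} = 3 + p^{2} + 5 p$ ($M{\left(p \right)} = 3 + \left(\left(p^{2} + 4 p\right) + p\right) = 3 + \left(p^{2} + 5 p\right) = 3 + p^{2} + 5 p$)
$\left(q{\left(-5 \right)} + M{\left(6 g 0 \right)}\right)^{2} = \left(2 \left(-5\right) + \left(3 + \left(6 \left(-9\right) 0\right)^{2} + 5 \cdot 6 \left(-9\right) 0\right)\right)^{2} = \left(-10 + \left(3 + \left(\left(-54\right) 0\right)^{2} + 5 \left(\left(-54\right) 0\right)\right)\right)^{2} = \left(-10 + \left(3 + 0^{2} + 5 \cdot 0\right)\right)^{2} = \left(-10 + \left(3 + 0 + 0\right)\right)^{2} = \left(-10 + 3\right)^{2} = \left(-7\right)^{2} = 49$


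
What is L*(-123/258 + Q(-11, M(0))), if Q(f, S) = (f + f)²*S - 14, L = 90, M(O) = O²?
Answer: -56025/43 ≈ -1302.9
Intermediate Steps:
Q(f, S) = -14 + 4*S*f² (Q(f, S) = (2*f)²*S - 14 = (4*f²)*S - 14 = 4*S*f² - 14 = -14 + 4*S*f²)
L*(-123/258 + Q(-11, M(0))) = 90*(-123/258 + (-14 + 4*0²*(-11)²)) = 90*(-123*1/258 + (-14 + 4*0*121)) = 90*(-41/86 + (-14 + 0)) = 90*(-41/86 - 14) = 90*(-1245/86) = -56025/43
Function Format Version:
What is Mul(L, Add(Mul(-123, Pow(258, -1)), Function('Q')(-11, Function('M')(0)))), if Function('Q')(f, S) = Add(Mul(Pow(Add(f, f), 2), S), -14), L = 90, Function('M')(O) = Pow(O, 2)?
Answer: Rational(-56025, 43) ≈ -1302.9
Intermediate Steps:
Function('Q')(f, S) = Add(-14, Mul(4, S, Pow(f, 2))) (Function('Q')(f, S) = Add(Mul(Pow(Mul(2, f), 2), S), -14) = Add(Mul(Mul(4, Pow(f, 2)), S), -14) = Add(Mul(4, S, Pow(f, 2)), -14) = Add(-14, Mul(4, S, Pow(f, 2))))
Mul(L, Add(Mul(-123, Pow(258, -1)), Function('Q')(-11, Function('M')(0)))) = Mul(90, Add(Mul(-123, Pow(258, -1)), Add(-14, Mul(4, Pow(0, 2), Pow(-11, 2))))) = Mul(90, Add(Mul(-123, Rational(1, 258)), Add(-14, Mul(4, 0, 121)))) = Mul(90, Add(Rational(-41, 86), Add(-14, 0))) = Mul(90, Add(Rational(-41, 86), -14)) = Mul(90, Rational(-1245, 86)) = Rational(-56025, 43)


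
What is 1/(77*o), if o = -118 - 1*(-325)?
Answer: 1/15939 ≈ 6.2739e-5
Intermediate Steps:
o = 207 (o = -118 + 325 = 207)
1/(77*o) = 1/(77*207) = 1/15939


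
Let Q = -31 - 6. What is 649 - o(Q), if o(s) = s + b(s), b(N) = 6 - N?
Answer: 643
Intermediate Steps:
Q = -37
o(s) = 6 (o(s) = s + (6 - s) = 6)
649 - o(Q) = 649 - 1*6 = 649 - 6 = 643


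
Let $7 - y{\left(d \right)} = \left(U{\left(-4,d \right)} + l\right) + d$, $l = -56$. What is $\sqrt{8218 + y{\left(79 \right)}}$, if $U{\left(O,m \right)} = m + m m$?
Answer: $\sqrt{1882} \approx 43.382$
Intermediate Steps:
$U{\left(O,m \right)} = m + m^{2}$
$y{\left(d \right)} = 63 - d - d \left(1 + d\right)$ ($y{\left(d \right)} = 7 - \left(\left(d \left(1 + d\right) - 56\right) + d\right) = 7 - \left(\left(-56 + d \left(1 + d\right)\right) + d\right) = 7 - \left(-56 + d + d \left(1 + d\right)\right) = 63 - d - d \left(1 + d\right)$)
$\sqrt{8218 + y{\left(79 \right)}} = \sqrt{8218 - \left(16 + 79 \left(1 + 79\right)\right)} = \sqrt{8218 - \left(16 + 6320\right)} = \sqrt{8218 - 6336} = \sqrt{1882}$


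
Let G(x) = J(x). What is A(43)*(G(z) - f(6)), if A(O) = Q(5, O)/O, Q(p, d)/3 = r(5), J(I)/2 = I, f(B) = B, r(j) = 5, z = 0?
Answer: -90/43 ≈ -2.0930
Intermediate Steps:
J(I) = 2*I
Q(p, d) = 15 (Q(p, d) = 3*5 = 15)
G(x) = 2*x
A(O) = 15/O
A(43)*(G(z) - f(6)) = (15/43)*(2*0 - 1*6) = (15*(1/43))*(0 - 6) = (15/43)*(-6) = -90/43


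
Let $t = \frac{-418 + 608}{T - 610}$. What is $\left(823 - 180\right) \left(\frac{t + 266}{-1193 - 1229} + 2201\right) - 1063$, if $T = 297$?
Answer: $\frac{536008323378}{379043} \approx 1.4141 \cdot 10^{6}$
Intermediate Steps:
$t = - \frac{190}{313}$ ($t = \frac{-418 + 608}{297 - 610} = \frac{190}{-313} = 190 \left(- \frac{1}{313}\right) = - \frac{190}{313} \approx -0.60703$)
$\left(823 - 180\right) \left(\frac{t + 266}{-1193 - 1229} + 2201\right) - 1063 = \left(823 - 180\right) \left(\frac{- \frac{190}{313} + 266}{-1193 - 1229} + 2201\right) - 1063 = 643 \left(\frac{83068}{313 \left(-2422\right)} + 2201\right) - 1063 = 643 \left(\frac{83068}{313} \left(- \frac{1}{2422}\right) + 2201\right) - 1063 = 643 \left(- \frac{41534}{379043} + 2201\right) - 1063 = 643 \cdot \frac{834232109}{379043} - 1063 = \frac{536411246087}{379043} - 1063 = \frac{536008323378}{379043}$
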